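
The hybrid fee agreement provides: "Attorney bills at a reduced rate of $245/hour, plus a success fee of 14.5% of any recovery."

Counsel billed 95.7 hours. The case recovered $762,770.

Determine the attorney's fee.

$134,048.15

Hourly: 95.7 × $245 = $23,446.50
Success fee: 14.5% of $762,770 = $110,601.65
Total: $23,446.50 + $110,601.65 = $134,048.15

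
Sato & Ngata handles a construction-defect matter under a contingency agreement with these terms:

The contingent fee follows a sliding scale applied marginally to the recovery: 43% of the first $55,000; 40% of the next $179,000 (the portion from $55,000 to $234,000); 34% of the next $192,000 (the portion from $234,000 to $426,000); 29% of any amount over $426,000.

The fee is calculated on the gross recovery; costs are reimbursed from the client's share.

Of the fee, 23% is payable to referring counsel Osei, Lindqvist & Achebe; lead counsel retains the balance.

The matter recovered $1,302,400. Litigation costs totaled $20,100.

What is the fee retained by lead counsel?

Fee base is the gross recovery, $1,302,400; costs are reimbursed separately.
First $55,000 at 43% = $23,650.00
Next $179,000 at 40% = $71,600.00
Next $192,000 at 34% = $65,280.00
Remaining $876,400 at 29% = $254,156.00
Fee: $23,650.00 + $71,600.00 + $65,280.00 + $254,156.00 = $414,686.00
Referral share: 23% of $414,686.00 = $95,377.78; lead counsel retains $414,686.00 − $95,377.78 = $319,308.22.

$319,308.22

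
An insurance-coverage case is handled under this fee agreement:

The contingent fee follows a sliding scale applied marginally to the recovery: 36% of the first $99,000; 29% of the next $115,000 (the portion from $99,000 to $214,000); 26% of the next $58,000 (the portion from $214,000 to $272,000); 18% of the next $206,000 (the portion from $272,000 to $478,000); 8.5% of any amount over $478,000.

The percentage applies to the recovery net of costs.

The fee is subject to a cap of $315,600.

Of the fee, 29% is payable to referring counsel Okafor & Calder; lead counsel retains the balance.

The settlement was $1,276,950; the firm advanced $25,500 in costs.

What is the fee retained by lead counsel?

$132,694.21

Fee base (net of costs): $1,276,950 − $25,500 = $1,251,450
First $99,000 at 36% = $35,640.00
Next $115,000 at 29% = $33,350.00
Next $58,000 at 26% = $15,080.00
Next $206,000 at 18% = $37,080.00
Remaining $773,450 at 8.5% = $65,743.25
Fee: $35,640.00 + $33,350.00 + $15,080.00 + $37,080.00 + $65,743.25 = $186,893.25
$186,893.25 is under the $315,600 cap.
Referral share: 29% of $186,893.25 = $54,199.04; lead counsel retains $186,893.25 − $54,199.04 = $132,694.21.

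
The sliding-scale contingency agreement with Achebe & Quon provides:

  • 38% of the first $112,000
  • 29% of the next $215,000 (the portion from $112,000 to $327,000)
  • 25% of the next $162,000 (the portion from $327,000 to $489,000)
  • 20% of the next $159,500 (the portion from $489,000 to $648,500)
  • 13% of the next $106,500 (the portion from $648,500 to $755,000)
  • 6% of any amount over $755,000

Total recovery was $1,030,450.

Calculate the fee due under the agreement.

First $112,000 at 38% = $42,560.00
Next $215,000 at 29% = $62,350.00
Next $162,000 at 25% = $40,500.00
Next $159,500 at 20% = $31,900.00
Next $106,500 at 13% = $13,845.00
Remaining $275,450 at 6% = $16,527.00
Fee: $42,560.00 + $62,350.00 + $40,500.00 + $31,900.00 + $13,845.00 + $16,527.00 = $207,682.00

$207,682.00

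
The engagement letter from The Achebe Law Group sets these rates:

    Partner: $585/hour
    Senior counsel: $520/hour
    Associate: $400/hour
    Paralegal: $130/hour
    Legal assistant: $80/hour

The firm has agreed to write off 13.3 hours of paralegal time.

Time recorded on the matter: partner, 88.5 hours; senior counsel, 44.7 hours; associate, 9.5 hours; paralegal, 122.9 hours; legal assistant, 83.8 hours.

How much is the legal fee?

$99,768.50

Partner: 88.5 × $585 = $51,772.50
Senior counsel: 44.7 × $520 = $23,244.00
Associate: 9.5 × $400 = $3,800.00
Paralegal: 122.9 × $130 = $15,977.00
Legal assistant: 83.8 × $80 = $6,704.00
Subtotal: $101,497.50
Write-off: 13.3 × $130 = $1,729.00
Total: $101,497.50 − $1,729.00 = $99,768.50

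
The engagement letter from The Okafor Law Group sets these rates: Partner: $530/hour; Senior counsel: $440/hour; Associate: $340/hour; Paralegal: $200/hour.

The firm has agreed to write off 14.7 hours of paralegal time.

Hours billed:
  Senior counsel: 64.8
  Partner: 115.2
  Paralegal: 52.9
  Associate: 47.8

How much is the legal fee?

Partner: 115.2 × $530 = $61,056.00
Senior counsel: 64.8 × $440 = $28,512.00
Associate: 47.8 × $340 = $16,252.00
Paralegal: 52.9 × $200 = $10,580.00
Subtotal: $116,400.00
Write-off: 14.7 × $200 = $2,940.00
Total: $116,400.00 − $2,940.00 = $113,460.00

$113,460.00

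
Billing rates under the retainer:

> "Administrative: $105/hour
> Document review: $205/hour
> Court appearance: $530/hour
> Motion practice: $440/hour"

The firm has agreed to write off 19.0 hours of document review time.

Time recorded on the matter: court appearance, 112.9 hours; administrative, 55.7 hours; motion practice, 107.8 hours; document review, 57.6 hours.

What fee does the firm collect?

$121,030.50

Administrative: 55.7 × $105 = $5,848.50
Document review: 57.6 × $205 = $11,808.00
Court appearance: 112.9 × $530 = $59,837.00
Motion practice: 107.8 × $440 = $47,432.00
Subtotal: $124,925.50
Write-off: 19.0 × $205 = $3,895.00
Total: $124,925.50 − $3,895.00 = $121,030.50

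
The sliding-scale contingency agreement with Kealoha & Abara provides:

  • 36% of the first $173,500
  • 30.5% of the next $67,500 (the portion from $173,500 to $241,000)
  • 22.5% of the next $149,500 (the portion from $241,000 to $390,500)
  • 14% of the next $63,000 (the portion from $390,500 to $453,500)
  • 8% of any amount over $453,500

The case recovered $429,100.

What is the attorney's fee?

$122,089.00

First $173,500 at 36% = $62,460.00
Next $67,500 at 30.5% = $20,587.50
Next $149,500 at 22.5% = $33,637.50
Remaining $38,600 at 14% = $5,404.00
Fee: $62,460.00 + $20,587.50 + $33,637.50 + $5,404.00 = $122,089.00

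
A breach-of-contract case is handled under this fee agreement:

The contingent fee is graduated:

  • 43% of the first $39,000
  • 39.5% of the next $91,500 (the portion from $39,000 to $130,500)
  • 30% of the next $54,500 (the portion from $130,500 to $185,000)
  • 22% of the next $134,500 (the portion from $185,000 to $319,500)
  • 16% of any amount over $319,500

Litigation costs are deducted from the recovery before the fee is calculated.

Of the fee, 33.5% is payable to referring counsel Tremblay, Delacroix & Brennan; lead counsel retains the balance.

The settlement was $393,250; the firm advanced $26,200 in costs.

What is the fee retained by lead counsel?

$70,796.23

Fee base (net of costs): $393,250 − $26,200 = $367,050
First $39,000 at 43% = $16,770.00
Next $91,500 at 39.5% = $36,142.50
Next $54,500 at 30% = $16,350.00
Next $134,500 at 22% = $29,590.00
Remaining $47,550 at 16% = $7,608.00
Fee: $16,770.00 + $36,142.50 + $16,350.00 + $29,590.00 + $7,608.00 = $106,460.50
Referral share: 33.5% of $106,460.50 = $35,664.27; lead counsel retains $106,460.50 − $35,664.27 = $70,796.23.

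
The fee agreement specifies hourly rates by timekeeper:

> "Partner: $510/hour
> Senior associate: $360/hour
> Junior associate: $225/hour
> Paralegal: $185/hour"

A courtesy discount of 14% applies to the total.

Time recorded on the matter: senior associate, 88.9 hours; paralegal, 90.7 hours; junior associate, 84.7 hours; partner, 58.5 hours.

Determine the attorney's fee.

$84,001.36

Partner: 58.5 × $510 = $29,835.00
Senior associate: 88.9 × $360 = $32,004.00
Junior associate: 84.7 × $225 = $19,057.50
Paralegal: 90.7 × $185 = $16,779.50
Subtotal: $97,676.00
Less 14% discount: −$13,674.64
Total: $97,676.00 − $13,674.64 = $84,001.36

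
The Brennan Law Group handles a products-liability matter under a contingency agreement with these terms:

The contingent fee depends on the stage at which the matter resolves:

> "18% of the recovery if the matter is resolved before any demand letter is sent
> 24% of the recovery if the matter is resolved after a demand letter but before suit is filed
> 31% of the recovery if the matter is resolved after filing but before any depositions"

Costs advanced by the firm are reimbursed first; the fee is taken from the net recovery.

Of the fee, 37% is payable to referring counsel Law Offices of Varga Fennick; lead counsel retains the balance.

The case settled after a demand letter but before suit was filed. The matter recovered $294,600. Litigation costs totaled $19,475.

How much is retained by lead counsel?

$41,598.90

Fee base (net of costs): $294,600 − $19,475 = $275,125
The matter settled after a demand letter but before suit was filed, so the 24% rate applies.
$275,125 × 24% = $66,030.00
Referral share: 37% of $66,030.00 = $24,431.10; lead counsel retains $66,030.00 − $24,431.10 = $41,598.90.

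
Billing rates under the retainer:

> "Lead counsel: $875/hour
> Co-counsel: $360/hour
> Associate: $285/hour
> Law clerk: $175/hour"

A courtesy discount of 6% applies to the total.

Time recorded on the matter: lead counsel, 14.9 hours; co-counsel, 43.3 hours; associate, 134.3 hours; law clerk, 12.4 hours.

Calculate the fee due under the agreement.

Lead counsel: 14.9 × $875 = $13,037.50
Co-counsel: 43.3 × $360 = $15,588.00
Associate: 134.3 × $285 = $38,275.50
Law clerk: 12.4 × $175 = $2,170.00
Subtotal: $69,071.00
Less 6% discount: −$4,144.26
Total: $69,071.00 − $4,144.26 = $64,926.74

$64,926.74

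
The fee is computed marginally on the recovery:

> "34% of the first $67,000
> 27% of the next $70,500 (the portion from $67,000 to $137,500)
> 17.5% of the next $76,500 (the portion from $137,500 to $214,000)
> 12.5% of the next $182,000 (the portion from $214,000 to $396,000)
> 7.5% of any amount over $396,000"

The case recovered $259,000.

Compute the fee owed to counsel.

$60,827.50

First $67,000 at 34% = $22,780.00
Next $70,500 at 27% = $19,035.00
Next $76,500 at 17.5% = $13,387.50
Remaining $45,000 at 12.5% = $5,625.00
Fee: $22,780.00 + $19,035.00 + $13,387.50 + $5,625.00 = $60,827.50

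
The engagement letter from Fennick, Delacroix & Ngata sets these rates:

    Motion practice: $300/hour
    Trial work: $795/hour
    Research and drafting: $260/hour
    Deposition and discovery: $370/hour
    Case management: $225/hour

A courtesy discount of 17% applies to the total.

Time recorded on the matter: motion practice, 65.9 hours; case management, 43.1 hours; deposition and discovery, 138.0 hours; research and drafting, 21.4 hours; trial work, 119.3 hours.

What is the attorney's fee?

$150,176.05

Motion practice: 65.9 × $300 = $19,770.00
Trial work: 119.3 × $795 = $94,843.50
Research and drafting: 21.4 × $260 = $5,564.00
Deposition and discovery: 138.0 × $370 = $51,060.00
Case management: 43.1 × $225 = $9,697.50
Subtotal: $180,935.00
Less 17% discount: −$30,758.95
Total: $180,935.00 − $30,758.95 = $150,176.05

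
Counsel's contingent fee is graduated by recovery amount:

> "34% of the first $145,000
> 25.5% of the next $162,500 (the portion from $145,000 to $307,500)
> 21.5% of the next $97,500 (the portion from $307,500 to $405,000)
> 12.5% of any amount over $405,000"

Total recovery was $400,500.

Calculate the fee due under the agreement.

$110,732.50

First $145,000 at 34% = $49,300.00
Next $162,500 at 25.5% = $41,437.50
Remaining $93,000 at 21.5% = $19,995.00
Fee: $49,300.00 + $41,437.50 + $19,995.00 = $110,732.50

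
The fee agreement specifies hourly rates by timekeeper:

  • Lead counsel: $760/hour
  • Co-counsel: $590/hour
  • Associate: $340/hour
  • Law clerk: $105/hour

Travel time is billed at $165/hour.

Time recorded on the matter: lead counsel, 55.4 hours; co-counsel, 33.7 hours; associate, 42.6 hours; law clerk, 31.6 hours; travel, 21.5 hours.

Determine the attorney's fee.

$83,336.50

Lead counsel: 55.4 × $760 = $42,104.00
Co-counsel: 33.7 × $590 = $19,883.00
Associate: 42.6 × $340 = $14,484.00
Law clerk: 31.6 × $105 = $3,318.00
Subtotal: $42,104.00 + $19,883.00 + $14,484.00 + $3,318.00 = $79,789.00
Travel: 21.5 × $165 = $3,547.50
Total: $79,789.00 + $3,547.50 = $83,336.50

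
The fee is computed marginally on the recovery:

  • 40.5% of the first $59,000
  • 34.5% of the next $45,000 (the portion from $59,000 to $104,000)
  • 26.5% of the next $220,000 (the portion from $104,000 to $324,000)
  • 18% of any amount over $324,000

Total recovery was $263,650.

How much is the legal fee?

First $59,000 at 40.5% = $23,895.00
Next $45,000 at 34.5% = $15,525.00
Remaining $159,650 at 26.5% = $42,307.25
Fee: $23,895.00 + $15,525.00 + $42,307.25 = $81,727.25

$81,727.25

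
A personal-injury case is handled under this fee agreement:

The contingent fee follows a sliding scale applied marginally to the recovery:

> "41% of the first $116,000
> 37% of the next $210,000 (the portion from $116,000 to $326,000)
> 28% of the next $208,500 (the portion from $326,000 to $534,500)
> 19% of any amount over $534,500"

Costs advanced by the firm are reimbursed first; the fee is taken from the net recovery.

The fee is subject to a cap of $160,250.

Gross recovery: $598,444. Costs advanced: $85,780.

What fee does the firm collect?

$160,250.00

Fee base (net of costs): $598,444 − $85,780 = $512,664
First $116,000 at 41% = $47,560.00
Next $210,000 at 37% = $77,700.00
Remaining $186,664 at 28% = $52,265.92
Fee: $47,560.00 + $77,700.00 + $52,265.92 = $177,525.92
$177,525.92 exceeds the $160,250 cap, so the fee is capped at $160,250.00.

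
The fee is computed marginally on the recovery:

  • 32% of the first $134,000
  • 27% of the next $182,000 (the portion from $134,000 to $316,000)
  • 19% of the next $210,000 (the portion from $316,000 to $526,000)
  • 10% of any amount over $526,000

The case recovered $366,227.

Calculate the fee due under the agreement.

First $134,000 at 32% = $42,880.00
Next $182,000 at 27% = $49,140.00
Remaining $50,227 at 19% = $9,543.13
Fee: $42,880.00 + $49,140.00 + $9,543.13 = $101,563.13

$101,563.13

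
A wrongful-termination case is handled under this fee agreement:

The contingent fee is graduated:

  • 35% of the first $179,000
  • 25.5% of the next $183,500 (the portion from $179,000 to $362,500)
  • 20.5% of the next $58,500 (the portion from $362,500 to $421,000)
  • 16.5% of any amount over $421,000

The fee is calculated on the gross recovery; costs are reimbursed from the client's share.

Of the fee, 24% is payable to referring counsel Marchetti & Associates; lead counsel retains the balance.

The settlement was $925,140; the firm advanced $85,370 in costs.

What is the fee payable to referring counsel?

Fee base is the gross recovery, $925,140; costs are reimbursed separately.
First $179,000 at 35% = $62,650.00
Next $183,500 at 25.5% = $46,792.50
Next $58,500 at 20.5% = $11,992.50
Remaining $504,140 at 16.5% = $83,183.10
Fee: $62,650.00 + $46,792.50 + $11,992.50 + $83,183.10 = $204,618.10
Referral share: 24% of $204,618.10 = $49,108.34; lead counsel retains $204,618.10 − $49,108.34 = $155,509.76.

$49,108.34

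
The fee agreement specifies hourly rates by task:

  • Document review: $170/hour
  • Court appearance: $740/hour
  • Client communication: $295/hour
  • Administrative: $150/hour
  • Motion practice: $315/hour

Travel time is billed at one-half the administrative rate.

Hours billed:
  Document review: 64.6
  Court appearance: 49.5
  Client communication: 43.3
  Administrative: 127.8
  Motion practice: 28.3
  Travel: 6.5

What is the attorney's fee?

$88,957.50

Document review: 64.6 × $170 = $10,982.00
Court appearance: 49.5 × $740 = $36,630.00
Client communication: 43.3 × $295 = $12,773.50
Administrative: 127.8 × $150 = $19,170.00
Motion practice: 28.3 × $315 = $8,914.50
Subtotal: $10,982.00 + $36,630.00 + $12,773.50 + $19,170.00 + $8,914.50 = $88,470.00
Travel: 6.5 × ($150 ÷ 2) = 6.5 × $75.00 = $487.50
Total: $88,470.00 + $487.50 = $88,957.50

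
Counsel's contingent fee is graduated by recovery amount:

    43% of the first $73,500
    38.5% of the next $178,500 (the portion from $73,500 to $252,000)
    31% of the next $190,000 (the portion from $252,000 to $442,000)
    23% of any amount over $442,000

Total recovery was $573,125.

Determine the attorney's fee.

$189,386.25

First $73,500 at 43% = $31,605.00
Next $178,500 at 38.5% = $68,722.50
Next $190,000 at 31% = $58,900.00
Remaining $131,125 at 23% = $30,158.75
Fee: $31,605.00 + $68,722.50 + $58,900.00 + $30,158.75 = $189,386.25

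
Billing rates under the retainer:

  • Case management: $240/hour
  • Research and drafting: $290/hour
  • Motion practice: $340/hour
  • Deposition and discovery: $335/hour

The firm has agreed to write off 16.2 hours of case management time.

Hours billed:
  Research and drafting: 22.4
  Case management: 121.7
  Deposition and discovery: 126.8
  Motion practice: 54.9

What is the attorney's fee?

$92,960.00

Case management: 121.7 × $240 = $29,208.00
Research and drafting: 22.4 × $290 = $6,496.00
Motion practice: 54.9 × $340 = $18,666.00
Deposition and discovery: 126.8 × $335 = $42,478.00
Subtotal: $96,848.00
Write-off: 16.2 × $240 = $3,888.00
Total: $96,848.00 − $3,888.00 = $92,960.00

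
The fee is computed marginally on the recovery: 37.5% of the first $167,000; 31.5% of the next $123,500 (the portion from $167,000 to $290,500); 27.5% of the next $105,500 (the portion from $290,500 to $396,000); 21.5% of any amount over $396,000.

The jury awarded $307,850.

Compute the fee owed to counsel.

$106,298.75

First $167,000 at 37.5% = $62,625.00
Next $123,500 at 31.5% = $38,902.50
Remaining $17,350 at 27.5% = $4,771.25
Fee: $62,625.00 + $38,902.50 + $4,771.25 = $106,298.75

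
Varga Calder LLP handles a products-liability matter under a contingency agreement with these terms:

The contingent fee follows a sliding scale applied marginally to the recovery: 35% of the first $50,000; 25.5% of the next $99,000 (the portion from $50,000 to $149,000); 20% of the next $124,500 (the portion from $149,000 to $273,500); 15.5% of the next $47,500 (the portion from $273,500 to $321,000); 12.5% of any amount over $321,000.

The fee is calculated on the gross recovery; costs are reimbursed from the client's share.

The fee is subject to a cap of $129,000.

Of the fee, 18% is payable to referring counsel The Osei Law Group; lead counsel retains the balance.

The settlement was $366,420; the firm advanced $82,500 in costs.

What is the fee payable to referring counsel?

$14,523.30

Fee base is the gross recovery, $366,420; costs are reimbursed separately.
First $50,000 at 35% = $17,500.00
Next $99,000 at 25.5% = $25,245.00
Next $124,500 at 20% = $24,900.00
Next $47,500 at 15.5% = $7,362.50
Remaining $45,420 at 12.5% = $5,677.50
Fee: $17,500.00 + $25,245.00 + $24,900.00 + $7,362.50 + $5,677.50 = $80,685.00
$80,685.00 is under the $129,000 cap.
Referral share: 18% of $80,685.00 = $14,523.30; lead counsel retains $80,685.00 − $14,523.30 = $66,161.70.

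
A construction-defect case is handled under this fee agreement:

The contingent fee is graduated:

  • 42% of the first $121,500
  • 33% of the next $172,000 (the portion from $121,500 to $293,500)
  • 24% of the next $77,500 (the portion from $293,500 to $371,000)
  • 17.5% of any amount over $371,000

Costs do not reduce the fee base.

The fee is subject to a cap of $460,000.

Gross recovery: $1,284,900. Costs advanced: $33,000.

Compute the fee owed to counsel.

$286,322.50

Fee base is the gross recovery, $1,284,900; costs are reimbursed separately.
First $121,500 at 42% = $51,030.00
Next $172,000 at 33% = $56,760.00
Next $77,500 at 24% = $18,600.00
Remaining $913,900 at 17.5% = $159,932.50
Fee: $51,030.00 + $56,760.00 + $18,600.00 + $159,932.50 = $286,322.50
$286,322.50 is under the $460,000 cap.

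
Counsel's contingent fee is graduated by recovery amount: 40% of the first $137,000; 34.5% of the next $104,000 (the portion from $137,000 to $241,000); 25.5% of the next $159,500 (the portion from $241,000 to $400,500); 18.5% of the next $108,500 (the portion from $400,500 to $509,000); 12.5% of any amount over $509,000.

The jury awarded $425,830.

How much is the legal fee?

$136,038.55

First $137,000 at 40% = $54,800.00
Next $104,000 at 34.5% = $35,880.00
Next $159,500 at 25.5% = $40,672.50
Remaining $25,330 at 18.5% = $4,686.05
Fee: $54,800.00 + $35,880.00 + $40,672.50 + $4,686.05 = $136,038.55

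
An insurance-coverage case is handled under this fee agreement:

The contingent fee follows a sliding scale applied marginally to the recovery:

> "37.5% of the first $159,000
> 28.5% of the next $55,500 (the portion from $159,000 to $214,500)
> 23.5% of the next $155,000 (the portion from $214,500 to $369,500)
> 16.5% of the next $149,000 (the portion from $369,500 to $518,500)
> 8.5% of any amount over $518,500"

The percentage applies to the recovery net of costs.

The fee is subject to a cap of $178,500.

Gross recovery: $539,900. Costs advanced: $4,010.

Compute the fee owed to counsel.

$137,930.65

Fee base (net of costs): $539,900 − $4,010 = $535,890
First $159,000 at 37.5% = $59,625.00
Next $55,500 at 28.5% = $15,817.50
Next $155,000 at 23.5% = $36,425.00
Next $149,000 at 16.5% = $24,585.00
Remaining $17,390 at 8.5% = $1,478.15
Fee: $59,625.00 + $15,817.50 + $36,425.00 + $24,585.00 + $1,478.15 = $137,930.65
$137,930.65 is under the $178,500 cap.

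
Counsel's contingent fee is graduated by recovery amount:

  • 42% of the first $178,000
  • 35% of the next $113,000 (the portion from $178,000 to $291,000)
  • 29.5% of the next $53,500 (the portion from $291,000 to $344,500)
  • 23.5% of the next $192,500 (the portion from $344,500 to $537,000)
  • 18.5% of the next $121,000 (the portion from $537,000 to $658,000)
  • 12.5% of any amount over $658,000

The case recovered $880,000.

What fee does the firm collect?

$225,465.00

First $178,000 at 42% = $74,760.00
Next $113,000 at 35% = $39,550.00
Next $53,500 at 29.5% = $15,782.50
Next $192,500 at 23.5% = $45,237.50
Next $121,000 at 18.5% = $22,385.00
Remaining $222,000 at 12.5% = $27,750.00
Fee: $74,760.00 + $39,550.00 + $15,782.50 + $45,237.50 + $22,385.00 + $27,750.00 = $225,465.00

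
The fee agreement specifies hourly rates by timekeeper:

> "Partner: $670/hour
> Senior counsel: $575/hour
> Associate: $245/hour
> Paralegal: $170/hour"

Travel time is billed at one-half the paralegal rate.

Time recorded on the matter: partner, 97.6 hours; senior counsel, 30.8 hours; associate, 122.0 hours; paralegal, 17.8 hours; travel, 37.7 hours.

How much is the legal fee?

$119,222.50

Partner: 97.6 × $670 = $65,392.00
Senior counsel: 30.8 × $575 = $17,710.00
Associate: 122.0 × $245 = $29,890.00
Paralegal: 17.8 × $170 = $3,026.00
Subtotal: $65,392.00 + $17,710.00 + $29,890.00 + $3,026.00 = $116,018.00
Travel: 37.7 × ($170 ÷ 2) = 37.7 × $85.00 = $3,204.50
Total: $116,018.00 + $3,204.50 = $119,222.50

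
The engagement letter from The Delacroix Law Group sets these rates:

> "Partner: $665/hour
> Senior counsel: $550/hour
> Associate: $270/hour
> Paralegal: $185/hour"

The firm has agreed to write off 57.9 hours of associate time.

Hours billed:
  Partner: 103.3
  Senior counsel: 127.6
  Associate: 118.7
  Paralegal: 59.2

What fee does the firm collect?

Partner: 103.3 × $665 = $68,694.50
Senior counsel: 127.6 × $550 = $70,180.00
Associate: 118.7 × $270 = $32,049.00
Paralegal: 59.2 × $185 = $10,952.00
Subtotal: $181,875.50
Write-off: 57.9 × $270 = $15,633.00
Total: $181,875.50 − $15,633.00 = $166,242.50

$166,242.50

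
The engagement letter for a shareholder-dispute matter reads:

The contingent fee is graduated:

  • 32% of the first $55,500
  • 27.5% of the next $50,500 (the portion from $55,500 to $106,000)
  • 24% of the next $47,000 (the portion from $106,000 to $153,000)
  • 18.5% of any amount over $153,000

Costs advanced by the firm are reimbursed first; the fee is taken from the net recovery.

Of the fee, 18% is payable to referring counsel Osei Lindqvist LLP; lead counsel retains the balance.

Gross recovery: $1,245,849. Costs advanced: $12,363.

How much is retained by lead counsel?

$199,110.28

Fee base (net of costs): $1,245,849 − $12,363 = $1,233,486
First $55,500 at 32% = $17,760.00
Next $50,500 at 27.5% = $13,887.50
Next $47,000 at 24% = $11,280.00
Remaining $1,080,486 at 18.5% = $199,889.91
Fee: $17,760.00 + $13,887.50 + $11,280.00 + $199,889.91 = $242,817.41
Referral share: 18% of $242,817.41 = $43,707.13; lead counsel retains $242,817.41 − $43,707.13 = $199,110.28.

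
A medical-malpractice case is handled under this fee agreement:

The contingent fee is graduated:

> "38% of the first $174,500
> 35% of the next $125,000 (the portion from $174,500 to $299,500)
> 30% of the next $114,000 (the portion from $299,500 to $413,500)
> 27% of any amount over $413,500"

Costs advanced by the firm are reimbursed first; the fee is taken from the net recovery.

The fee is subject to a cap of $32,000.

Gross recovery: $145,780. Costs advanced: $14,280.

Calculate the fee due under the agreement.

$32,000.00

Fee base (net of costs): $145,780 − $14,280 = $131,500
First $131,500 at 38% = $49,970.00
$49,970.00 exceeds the $32,000 cap, so the fee is capped at $32,000.00.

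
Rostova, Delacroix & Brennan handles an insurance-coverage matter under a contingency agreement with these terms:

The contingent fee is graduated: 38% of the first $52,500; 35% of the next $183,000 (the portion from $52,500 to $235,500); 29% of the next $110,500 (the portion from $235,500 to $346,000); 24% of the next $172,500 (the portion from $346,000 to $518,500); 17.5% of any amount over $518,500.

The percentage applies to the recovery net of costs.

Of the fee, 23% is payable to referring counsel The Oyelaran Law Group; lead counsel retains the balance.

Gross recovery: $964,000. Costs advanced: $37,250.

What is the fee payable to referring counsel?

Fee base (net of costs): $964,000 − $37,250 = $926,750
First $52,500 at 38% = $19,950.00
Next $183,000 at 35% = $64,050.00
Next $110,500 at 29% = $32,045.00
Next $172,500 at 24% = $41,400.00
Remaining $408,250 at 17.5% = $71,443.75
Fee: $19,950.00 + $64,050.00 + $32,045.00 + $41,400.00 + $71,443.75 = $228,888.75
Referral share: 23% of $228,888.75 = $52,644.41; lead counsel retains $228,888.75 − $52,644.41 = $176,244.34.

$52,644.41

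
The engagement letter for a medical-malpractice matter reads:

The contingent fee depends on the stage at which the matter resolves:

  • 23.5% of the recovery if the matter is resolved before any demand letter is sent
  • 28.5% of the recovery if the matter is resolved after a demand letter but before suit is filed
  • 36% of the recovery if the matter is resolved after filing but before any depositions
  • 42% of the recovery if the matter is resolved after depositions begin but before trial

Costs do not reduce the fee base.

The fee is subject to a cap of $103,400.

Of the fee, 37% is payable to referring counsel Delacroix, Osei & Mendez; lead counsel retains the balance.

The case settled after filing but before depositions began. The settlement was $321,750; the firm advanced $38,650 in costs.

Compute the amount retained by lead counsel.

Fee base is the gross recovery, $321,750; costs are reimbursed separately.
The matter settled after filing but before depositions began, so the 36% rate applies.
$321,750 × 36% = $115,830.00
$115,830.00 exceeds the $103,400 cap, so the fee is capped at $103,400.00.
Referral share: 37% of $103,400.00 = $38,258.00; lead counsel retains $103,400.00 − $38,258.00 = $65,142.00.

$65,142.00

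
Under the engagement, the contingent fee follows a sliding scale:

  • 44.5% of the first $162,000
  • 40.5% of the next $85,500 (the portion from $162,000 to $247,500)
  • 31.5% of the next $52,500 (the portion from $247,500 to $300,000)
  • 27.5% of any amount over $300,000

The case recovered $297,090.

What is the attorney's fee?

First $162,000 at 44.5% = $72,090.00
Next $85,500 at 40.5% = $34,627.50
Remaining $49,590 at 31.5% = $15,620.85
Fee: $72,090.00 + $34,627.50 + $15,620.85 = $122,338.35

$122,338.35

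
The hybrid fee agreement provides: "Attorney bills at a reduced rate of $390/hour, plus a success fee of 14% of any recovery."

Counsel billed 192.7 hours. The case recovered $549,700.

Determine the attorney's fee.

Hourly: 192.7 × $390 = $75,153.00
Success fee: 14% of $549,700 = $76,958.00
Total: $75,153.00 + $76,958.00 = $152,111.00

$152,111.00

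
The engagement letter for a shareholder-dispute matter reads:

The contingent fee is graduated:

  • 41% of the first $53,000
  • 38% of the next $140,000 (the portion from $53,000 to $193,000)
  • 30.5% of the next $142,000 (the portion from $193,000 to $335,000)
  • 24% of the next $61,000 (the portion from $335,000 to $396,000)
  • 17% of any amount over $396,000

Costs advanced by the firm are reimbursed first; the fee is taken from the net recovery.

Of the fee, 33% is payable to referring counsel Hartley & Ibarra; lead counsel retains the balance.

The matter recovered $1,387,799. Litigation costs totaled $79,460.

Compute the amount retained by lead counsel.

Fee base (net of costs): $1,387,799 − $79,460 = $1,308,339
First $53,000 at 41% = $21,730.00
Next $140,000 at 38% = $53,200.00
Next $142,000 at 30.5% = $43,310.00
Next $61,000 at 24% = $14,640.00
Remaining $912,339 at 17% = $155,097.63
Fee: $21,730.00 + $53,200.00 + $43,310.00 + $14,640.00 + $155,097.63 = $287,977.63
Referral share: 33% of $287,977.63 = $95,032.62; lead counsel retains $287,977.63 − $95,032.62 = $192,945.01.

$192,945.01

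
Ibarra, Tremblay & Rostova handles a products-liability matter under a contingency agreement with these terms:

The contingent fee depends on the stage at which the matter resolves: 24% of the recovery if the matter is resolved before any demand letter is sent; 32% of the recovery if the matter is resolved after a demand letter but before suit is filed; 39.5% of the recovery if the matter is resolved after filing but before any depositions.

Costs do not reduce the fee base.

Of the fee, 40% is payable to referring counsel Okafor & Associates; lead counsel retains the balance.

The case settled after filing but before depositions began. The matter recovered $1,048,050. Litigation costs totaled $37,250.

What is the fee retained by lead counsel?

$248,387.85

Fee base is the gross recovery, $1,048,050; costs are reimbursed separately.
The matter settled after filing but before depositions began, so the 39.5% rate applies.
$1,048,050 × 39.5% = $413,979.75
Referral share: 40% of $413,979.75 = $165,591.90; lead counsel retains $413,979.75 − $165,591.90 = $248,387.85.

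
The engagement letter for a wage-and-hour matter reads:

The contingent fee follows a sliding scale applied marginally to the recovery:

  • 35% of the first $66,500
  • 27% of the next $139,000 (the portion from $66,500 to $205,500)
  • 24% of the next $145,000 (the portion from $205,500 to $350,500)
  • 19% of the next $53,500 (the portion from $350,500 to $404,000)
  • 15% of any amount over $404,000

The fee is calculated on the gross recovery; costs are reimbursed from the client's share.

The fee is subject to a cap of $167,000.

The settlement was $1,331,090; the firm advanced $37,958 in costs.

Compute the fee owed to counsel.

$167,000.00

Fee base is the gross recovery, $1,331,090; costs are reimbursed separately.
First $66,500 at 35% = $23,275.00
Next $139,000 at 27% = $37,530.00
Next $145,000 at 24% = $34,800.00
Next $53,500 at 19% = $10,165.00
Remaining $927,090 at 15% = $139,063.50
Fee: $23,275.00 + $37,530.00 + $34,800.00 + $10,165.00 + $139,063.50 = $244,833.50
$244,833.50 exceeds the $167,000 cap, so the fee is capped at $167,000.00.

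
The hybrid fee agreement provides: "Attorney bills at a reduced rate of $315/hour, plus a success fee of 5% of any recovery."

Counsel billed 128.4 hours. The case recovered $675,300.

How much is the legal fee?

Hourly: 128.4 × $315 = $40,446.00
Success fee: 5% of $675,300 = $33,765.00
Total: $40,446.00 + $33,765.00 = $74,211.00

$74,211.00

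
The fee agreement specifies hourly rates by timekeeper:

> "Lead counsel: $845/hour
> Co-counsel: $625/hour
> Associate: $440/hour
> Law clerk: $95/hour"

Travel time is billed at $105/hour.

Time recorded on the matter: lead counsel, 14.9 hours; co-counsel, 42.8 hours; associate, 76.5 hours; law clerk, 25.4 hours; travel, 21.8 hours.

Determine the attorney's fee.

Lead counsel: 14.9 × $845 = $12,590.50
Co-counsel: 42.8 × $625 = $26,750.00
Associate: 76.5 × $440 = $33,660.00
Law clerk: 25.4 × $95 = $2,413.00
Subtotal: $12,590.50 + $26,750.00 + $33,660.00 + $2,413.00 = $75,413.50
Travel: 21.8 × $105 = $2,289.00
Total: $75,413.50 + $2,289.00 = $77,702.50

$77,702.50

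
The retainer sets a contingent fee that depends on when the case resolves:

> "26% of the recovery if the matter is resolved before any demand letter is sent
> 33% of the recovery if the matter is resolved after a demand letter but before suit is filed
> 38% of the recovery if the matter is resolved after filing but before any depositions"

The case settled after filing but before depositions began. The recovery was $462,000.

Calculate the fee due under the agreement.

The matter settled after filing but before depositions began, so the 38% rate applies.
$462,000 × 38% = $175,560.00

$175,560.00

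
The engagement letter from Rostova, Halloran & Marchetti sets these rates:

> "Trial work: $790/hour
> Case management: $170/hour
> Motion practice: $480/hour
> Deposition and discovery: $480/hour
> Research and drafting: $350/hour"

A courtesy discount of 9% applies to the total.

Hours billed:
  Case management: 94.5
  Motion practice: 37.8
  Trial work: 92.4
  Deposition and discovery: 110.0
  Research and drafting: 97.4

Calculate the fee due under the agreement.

Trial work: 92.4 × $790 = $72,996.00
Case management: 94.5 × $170 = $16,065.00
Motion practice: 37.8 × $480 = $18,144.00
Deposition and discovery: 110.0 × $480 = $52,800.00
Research and drafting: 97.4 × $350 = $34,090.00
Subtotal: $194,095.00
Less 9% discount: −$17,468.55
Total: $194,095.00 − $17,468.55 = $176,626.45

$176,626.45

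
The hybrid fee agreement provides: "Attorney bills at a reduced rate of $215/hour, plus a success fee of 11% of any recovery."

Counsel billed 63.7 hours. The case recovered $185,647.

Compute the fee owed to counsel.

Hourly: 63.7 × $215 = $13,695.50
Success fee: 11% of $185,647 = $20,421.17
Total: $13,695.50 + $20,421.17 = $34,116.67

$34,116.67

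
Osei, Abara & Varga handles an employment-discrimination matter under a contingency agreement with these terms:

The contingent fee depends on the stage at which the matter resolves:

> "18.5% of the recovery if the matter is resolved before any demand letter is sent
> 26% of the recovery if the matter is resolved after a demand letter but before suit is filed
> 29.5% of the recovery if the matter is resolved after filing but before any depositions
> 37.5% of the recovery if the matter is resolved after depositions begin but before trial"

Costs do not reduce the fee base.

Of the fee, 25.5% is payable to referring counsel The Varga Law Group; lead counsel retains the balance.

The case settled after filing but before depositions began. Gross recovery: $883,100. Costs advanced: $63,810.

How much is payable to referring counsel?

Fee base is the gross recovery, $883,100; costs are reimbursed separately.
The matter settled after filing but before depositions began, so the 29.5% rate applies.
$883,100 × 29.5% = $260,514.50
Referral share: 25.5% of $260,514.50 = $66,431.20; lead counsel retains $260,514.50 − $66,431.20 = $194,083.30.

$66,431.20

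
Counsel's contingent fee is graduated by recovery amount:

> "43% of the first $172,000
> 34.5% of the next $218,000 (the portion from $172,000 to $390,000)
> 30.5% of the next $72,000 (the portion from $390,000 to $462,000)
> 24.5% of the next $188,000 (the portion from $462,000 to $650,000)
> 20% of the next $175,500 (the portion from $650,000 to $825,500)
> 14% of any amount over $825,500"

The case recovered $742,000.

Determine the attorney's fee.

$235,590.00

First $172,000 at 43% = $73,960.00
Next $218,000 at 34.5% = $75,210.00
Next $72,000 at 30.5% = $21,960.00
Next $188,000 at 24.5% = $46,060.00
Remaining $92,000 at 20% = $18,400.00
Fee: $73,960.00 + $75,210.00 + $21,960.00 + $46,060.00 + $18,400.00 = $235,590.00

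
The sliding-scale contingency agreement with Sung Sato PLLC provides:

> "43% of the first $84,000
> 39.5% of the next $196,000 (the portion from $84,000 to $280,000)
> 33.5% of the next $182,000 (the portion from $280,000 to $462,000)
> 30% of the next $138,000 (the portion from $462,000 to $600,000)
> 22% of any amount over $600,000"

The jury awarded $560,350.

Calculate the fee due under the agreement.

First $84,000 at 43% = $36,120.00
Next $196,000 at 39.5% = $77,420.00
Next $182,000 at 33.5% = $60,970.00
Remaining $98,350 at 30% = $29,505.00
Fee: $36,120.00 + $77,420.00 + $60,970.00 + $29,505.00 = $204,015.00

$204,015.00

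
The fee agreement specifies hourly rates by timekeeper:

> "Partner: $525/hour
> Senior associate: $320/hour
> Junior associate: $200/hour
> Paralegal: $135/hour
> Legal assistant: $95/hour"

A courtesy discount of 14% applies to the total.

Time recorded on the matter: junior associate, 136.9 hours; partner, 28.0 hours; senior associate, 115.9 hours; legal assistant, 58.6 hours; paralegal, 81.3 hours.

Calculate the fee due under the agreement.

$82,311.03

Partner: 28.0 × $525 = $14,700.00
Senior associate: 115.9 × $320 = $37,088.00
Junior associate: 136.9 × $200 = $27,380.00
Paralegal: 81.3 × $135 = $10,975.50
Legal assistant: 58.6 × $95 = $5,567.00
Subtotal: $95,710.50
Less 14% discount: −$13,399.47
Total: $95,710.50 − $13,399.47 = $82,311.03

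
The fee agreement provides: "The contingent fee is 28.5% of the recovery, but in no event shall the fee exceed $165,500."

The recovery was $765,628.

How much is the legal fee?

$165,500.00

28.5% of $765,628 = $218,203.98
That exceeds the $165,500 cap, so the fee is capped at $165,500.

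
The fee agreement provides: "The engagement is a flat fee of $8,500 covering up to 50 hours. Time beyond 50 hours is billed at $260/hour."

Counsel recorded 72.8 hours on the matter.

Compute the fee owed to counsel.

$14,428.00

Flat fee: $8,500.00
Excess hours: 72.8 − 50 = 22.8
Overrun: 22.8 × $260 = $5,928.00
Total: $8,500.00 + $5,928.00 = $14,428.00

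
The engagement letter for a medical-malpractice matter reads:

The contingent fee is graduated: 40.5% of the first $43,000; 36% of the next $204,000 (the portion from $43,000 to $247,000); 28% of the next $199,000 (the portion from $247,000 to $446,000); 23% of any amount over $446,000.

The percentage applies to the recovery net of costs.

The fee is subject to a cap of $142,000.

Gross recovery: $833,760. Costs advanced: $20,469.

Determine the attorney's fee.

$142,000.00

Fee base (net of costs): $833,760 − $20,469 = $813,291
First $43,000 at 40.5% = $17,415.00
Next $204,000 at 36% = $73,440.00
Next $199,000 at 28% = $55,720.00
Remaining $367,291 at 23% = $84,476.93
Fee: $17,415.00 + $73,440.00 + $55,720.00 + $84,476.93 = $231,051.93
$231,051.93 exceeds the $142,000 cap, so the fee is capped at $142,000.00.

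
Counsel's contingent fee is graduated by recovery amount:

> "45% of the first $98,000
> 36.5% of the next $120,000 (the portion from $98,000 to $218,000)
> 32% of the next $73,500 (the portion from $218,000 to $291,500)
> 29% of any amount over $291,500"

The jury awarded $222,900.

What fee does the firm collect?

$89,468.00

First $98,000 at 45% = $44,100.00
Next $120,000 at 36.5% = $43,800.00
Remaining $4,900 at 32% = $1,568.00
Fee: $44,100.00 + $43,800.00 + $1,568.00 = $89,468.00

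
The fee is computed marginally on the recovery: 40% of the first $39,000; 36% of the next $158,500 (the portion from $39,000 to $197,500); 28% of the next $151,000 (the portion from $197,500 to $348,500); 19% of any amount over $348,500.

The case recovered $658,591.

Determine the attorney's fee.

$173,857.29

First $39,000 at 40% = $15,600.00
Next $158,500 at 36% = $57,060.00
Next $151,000 at 28% = $42,280.00
Remaining $310,091 at 19% = $58,917.29
Fee: $15,600.00 + $57,060.00 + $42,280.00 + $58,917.29 = $173,857.29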